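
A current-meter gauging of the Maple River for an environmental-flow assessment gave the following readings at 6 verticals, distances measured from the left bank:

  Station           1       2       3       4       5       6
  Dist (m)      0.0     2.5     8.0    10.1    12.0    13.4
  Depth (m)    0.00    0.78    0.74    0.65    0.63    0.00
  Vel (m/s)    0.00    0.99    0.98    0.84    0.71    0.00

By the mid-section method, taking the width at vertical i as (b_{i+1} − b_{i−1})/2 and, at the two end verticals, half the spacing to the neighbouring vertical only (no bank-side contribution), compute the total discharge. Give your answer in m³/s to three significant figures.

7.67 m³/s

w_2 = (8.0 − 0.0)/2 = 4 m; q_2 = 0.99 × 0.78 × 4 = 3.089 m³/s
w_3 = (10.1 − 2.5)/2 = 3.8 m; q_3 = 0.98 × 0.74 × 3.8 = 2.756 m³/s
w_4 = (12.0 − 8.0)/2 = 2 m; q_4 = 0.84 × 0.65 × 2 = 1.092 m³/s
w_5 = (13.4 − 10.1)/2 = 1.65 m; q_5 = 0.71 × 0.63 × 1.65 = 0.7380 m³/s
Stations 1, 6 contribute zero (depth or velocity is 0).
Q = Σ qᵢ = 7.675 m³/s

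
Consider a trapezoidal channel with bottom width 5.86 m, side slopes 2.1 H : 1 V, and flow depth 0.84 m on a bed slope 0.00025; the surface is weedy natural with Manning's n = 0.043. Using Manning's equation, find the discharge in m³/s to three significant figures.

A = (b + z·y)·y = (5.86 + 2.1×0.84)×0.84 = 6.404 m²
P = b + 2y√(1+z²) = 5.86 + 2×0.84×√(1+2.1²) = 9.768 m
R = A/P = 6.404/9.768 = 0.6557 m
Q = (1/n)·A·R^(2/3)·S^(1/2) = (1/0.043) × 6.404 × 0.6557^(2/3) × 0.00025^(1/2) = 1.777 m³/s

1.78 m³/s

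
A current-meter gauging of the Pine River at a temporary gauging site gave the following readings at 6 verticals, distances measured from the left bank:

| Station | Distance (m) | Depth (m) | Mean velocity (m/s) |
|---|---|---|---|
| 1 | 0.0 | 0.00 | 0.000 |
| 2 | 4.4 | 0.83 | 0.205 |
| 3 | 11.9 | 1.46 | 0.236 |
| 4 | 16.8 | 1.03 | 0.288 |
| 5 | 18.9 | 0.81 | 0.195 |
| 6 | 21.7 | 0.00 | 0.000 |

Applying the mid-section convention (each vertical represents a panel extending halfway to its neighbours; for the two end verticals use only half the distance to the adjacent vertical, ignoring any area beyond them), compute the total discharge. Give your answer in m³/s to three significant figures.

w_2 = (11.9 − 0.0)/2 = 5.95 m; q_2 = 0.205 × 0.83 × 5.95 = 1.012 m³/s
w_3 = (16.8 − 4.4)/2 = 6.2 m; q_3 = 0.236 × 1.46 × 6.2 = 2.136 m³/s
w_4 = (18.9 − 11.9)/2 = 3.5 m; q_4 = 0.288 × 1.03 × 3.5 = 1.038 m³/s
w_5 = (21.7 − 16.8)/2 = 2.45 m; q_5 = 0.195 × 0.81 × 2.45 = 0.3870 m³/s
Stations 1, 6 contribute zero (depth or velocity is 0).
Q = Σ qᵢ = 4.574 m³/s

4.57 m³/s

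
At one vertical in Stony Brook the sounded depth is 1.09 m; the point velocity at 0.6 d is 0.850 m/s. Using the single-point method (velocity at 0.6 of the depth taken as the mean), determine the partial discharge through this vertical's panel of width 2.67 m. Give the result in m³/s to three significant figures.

2.47 m³/s

v̄ = v₀.₆ = 0.850 m/s
q = v̄ × d × w = 0.8500 × 1.09 × 2.67 = 2.474 m³/s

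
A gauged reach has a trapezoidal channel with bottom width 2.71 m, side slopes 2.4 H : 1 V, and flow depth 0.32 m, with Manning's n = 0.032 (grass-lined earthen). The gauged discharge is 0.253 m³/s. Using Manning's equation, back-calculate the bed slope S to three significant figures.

A = (b + z·y)·y = (2.71 + 2.4×0.32)×0.32 = 1.113 m²
P = b + 2y√(1+z²) = 2.71 + 2×0.32×√(1+2.4²) = 4.374 m
R = A/P = 1.113/4.374 = 0.2544 m
S = (Q·n / (1·A·R^(2/3)))² = (0.253×0.032 / (1×1.113×0.4015))² = 0.0003282

0.000328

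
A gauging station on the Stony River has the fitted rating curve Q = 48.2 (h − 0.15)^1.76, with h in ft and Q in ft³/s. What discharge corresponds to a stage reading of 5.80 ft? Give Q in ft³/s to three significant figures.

Q = 48.2 × (5.80 − 0.15)^1.76 = 48.2 × 5.65^1.76 = 1015 ft³/s

1020 ft³/s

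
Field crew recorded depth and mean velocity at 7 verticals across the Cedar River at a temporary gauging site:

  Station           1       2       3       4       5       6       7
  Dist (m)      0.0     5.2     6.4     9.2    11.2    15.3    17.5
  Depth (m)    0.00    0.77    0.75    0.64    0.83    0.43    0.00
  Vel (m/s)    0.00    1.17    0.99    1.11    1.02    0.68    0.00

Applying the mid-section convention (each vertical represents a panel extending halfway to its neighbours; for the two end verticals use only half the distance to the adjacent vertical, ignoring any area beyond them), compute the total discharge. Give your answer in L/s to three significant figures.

w_2 = (6.4 − 0.0)/2 = 3.2 m; q_2 = 1.17 × 0.77 × 3.2 = 2.883 m³/s
w_3 = (9.2 − 5.2)/2 = 2 m; q_3 = 0.99 × 0.75 × 2 = 1.485 m³/s
w_4 = (11.2 − 6.4)/2 = 2.4 m; q_4 = 1.11 × 0.64 × 2.4 = 1.705 m³/s
w_5 = (15.3 − 9.2)/2 = 3.05 m; q_5 = 1.02 × 0.83 × 3.05 = 2.582 m³/s
w_6 = (17.5 − 11.2)/2 = 3.15 m; q_6 = 0.68 × 0.43 × 3.15 = 0.9211 m³/s
Stations 1, 7 contribute zero (depth or velocity is 0).
Q = Σ qᵢ = 9.576 m³/s
= 9.576 × 1000 = 9576 L/s

9580 L/s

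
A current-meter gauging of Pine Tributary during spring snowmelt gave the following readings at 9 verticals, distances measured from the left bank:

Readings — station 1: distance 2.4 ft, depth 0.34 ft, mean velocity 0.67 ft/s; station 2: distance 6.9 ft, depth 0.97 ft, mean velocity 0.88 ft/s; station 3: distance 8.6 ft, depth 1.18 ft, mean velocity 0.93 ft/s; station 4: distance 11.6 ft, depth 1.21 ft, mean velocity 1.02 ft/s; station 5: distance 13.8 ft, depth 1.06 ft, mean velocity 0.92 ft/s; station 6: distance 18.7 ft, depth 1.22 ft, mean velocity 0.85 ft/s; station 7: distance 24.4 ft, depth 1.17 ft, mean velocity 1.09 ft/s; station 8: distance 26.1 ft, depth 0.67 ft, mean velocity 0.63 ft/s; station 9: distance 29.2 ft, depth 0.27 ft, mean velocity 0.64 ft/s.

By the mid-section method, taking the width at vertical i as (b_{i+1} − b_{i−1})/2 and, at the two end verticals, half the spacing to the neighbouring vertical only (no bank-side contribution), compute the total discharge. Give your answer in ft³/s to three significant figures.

w_1 = (6.9 − 2.4)/2 = 2.25 ft; q_1 = 0.67 × 0.34 × 2.25 = 0.5126 ft³/s
w_2 = (8.6 − 2.4)/2 = 3.1 ft; q_2 = 0.88 × 0.97 × 3.1 = 2.646 ft³/s
w_3 = (11.6 − 6.9)/2 = 2.35 ft; q_3 = 0.93 × 1.18 × 2.35 = 2.579 ft³/s
w_4 = (13.8 − 8.6)/2 = 2.6 ft; q_4 = 1.02 × 1.21 × 2.6 = 3.209 ft³/s
w_5 = (18.7 − 11.6)/2 = 3.55 ft; q_5 = 0.92 × 1.06 × 3.55 = 3.462 ft³/s
w_6 = (24.4 − 13.8)/2 = 5.3 ft; q_6 = 0.85 × 1.22 × 5.3 = 5.496 ft³/s
w_7 = (26.1 − 18.7)/2 = 3.7 ft; q_7 = 1.09 × 1.17 × 3.7 = 4.719 ft³/s
w_8 = (29.2 − 24.4)/2 = 2.4 ft; q_8 = 0.63 × 0.67 × 2.4 = 1.013 ft³/s
w_9 = (29.2 − 26.1)/2 = 1.55 ft; q_9 = 0.64 × 0.27 × 1.55 = 0.2678 ft³/s
Q = Σ qᵢ = 23.90 ft³/s

23.9 ft³/s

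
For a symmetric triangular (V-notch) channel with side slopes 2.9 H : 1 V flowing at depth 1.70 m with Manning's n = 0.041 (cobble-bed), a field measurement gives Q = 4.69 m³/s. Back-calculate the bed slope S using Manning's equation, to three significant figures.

A = z·y² = 2.9×1.70² = 8.381 m²
P = 2y√(1+z²) = 2×1.70×√(1+2.9²) = 10.43 m
R = A/P = 8.381/10.43 = 0.8036 m
S = (Q·n / (1·A·R^(2/3)))² = (4.69×0.041 / (1×8.381×0.8643))² = 0.0007046

0.000705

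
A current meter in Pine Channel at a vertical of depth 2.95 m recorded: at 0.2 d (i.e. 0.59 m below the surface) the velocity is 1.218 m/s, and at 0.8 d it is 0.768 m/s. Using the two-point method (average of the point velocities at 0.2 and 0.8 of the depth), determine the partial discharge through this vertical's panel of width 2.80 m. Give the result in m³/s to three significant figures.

v̄ = (1.218 + 0.768) / 2 = 0.9930 m/s
q = v̄ × d × w = 0.9930 × 2.95 × 2.80 = 8.202 m³/s

8.20 m³/s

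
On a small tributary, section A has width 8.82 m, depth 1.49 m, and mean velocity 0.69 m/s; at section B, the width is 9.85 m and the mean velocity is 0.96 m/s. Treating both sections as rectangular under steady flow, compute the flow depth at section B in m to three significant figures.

0.959 m

Q = A₁V₁ = (8.82×1.49) × 0.69 = 9.068 m³/s
d₂ = Q/(b₂ V₂) = 9.068/(9.85×0.96) = 0.9590 m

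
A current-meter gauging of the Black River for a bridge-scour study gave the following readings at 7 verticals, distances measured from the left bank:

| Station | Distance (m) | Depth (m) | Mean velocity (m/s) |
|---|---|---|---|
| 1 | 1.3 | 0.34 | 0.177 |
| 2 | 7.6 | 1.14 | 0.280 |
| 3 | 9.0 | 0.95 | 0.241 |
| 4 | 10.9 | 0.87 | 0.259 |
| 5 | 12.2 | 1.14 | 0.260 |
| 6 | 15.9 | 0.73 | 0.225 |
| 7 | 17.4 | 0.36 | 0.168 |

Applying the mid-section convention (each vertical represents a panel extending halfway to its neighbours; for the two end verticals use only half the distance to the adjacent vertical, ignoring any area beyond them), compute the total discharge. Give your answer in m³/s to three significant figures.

3.37 m³/s

w_1 = (7.6 − 1.3)/2 = 3.15 m; q_1 = 0.177 × 0.34 × 3.15 = 0.1896 m³/s
w_2 = (9.0 − 1.3)/2 = 3.85 m; q_2 = 0.280 × 1.14 × 3.85 = 1.229 m³/s
w_3 = (10.9 − 7.6)/2 = 1.65 m; q_3 = 0.241 × 0.95 × 1.65 = 0.3778 m³/s
w_4 = (12.2 − 9.0)/2 = 1.6 m; q_4 = 0.259 × 0.87 × 1.6 = 0.3605 m³/s
w_5 = (15.9 − 10.9)/2 = 2.5 m; q_5 = 0.260 × 1.14 × 2.5 = 0.7410 m³/s
w_6 = (17.4 − 12.2)/2 = 2.6 m; q_6 = 0.225 × 0.73 × 2.6 = 0.4271 m³/s
w_7 = (17.4 − 15.9)/2 = 0.75 m; q_7 = 0.168 × 0.36 × 0.75 = 0.04536 m³/s
Q = Σ qᵢ = 3.370 m³/s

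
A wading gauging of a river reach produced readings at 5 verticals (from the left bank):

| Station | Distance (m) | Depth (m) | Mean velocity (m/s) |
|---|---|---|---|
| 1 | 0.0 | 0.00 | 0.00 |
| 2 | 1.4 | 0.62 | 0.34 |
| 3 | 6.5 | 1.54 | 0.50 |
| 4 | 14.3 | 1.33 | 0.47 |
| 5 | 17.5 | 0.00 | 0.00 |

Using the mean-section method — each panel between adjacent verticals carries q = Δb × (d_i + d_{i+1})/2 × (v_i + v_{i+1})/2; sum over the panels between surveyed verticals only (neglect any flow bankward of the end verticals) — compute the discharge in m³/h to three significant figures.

29900 m³/h

Panel 1-2: Δb = 1.4 m, d̄ = (0.00+0.62)/2 = 0.31, v̄ = (0.00+0.34)/2 = 0.17 → q = 1.4×0.31×0.17 = 0.07378 m³/s
Panel 2-3: Δb = 5.1 m, d̄ = (0.62+1.54)/2 = 1.08, v̄ = (0.34+0.50)/2 = 0.42 → q = 5.1×1.08×0.42 = 2.313 m³/s
Panel 3-4: Δb = 7.8 m, d̄ = (1.54+1.33)/2 = 1.435, v̄ = (0.50+0.47)/2 = 0.485 → q = 7.8×1.435×0.485 = 5.429 m³/s
Panel 4-5: Δb = 3.2 m, d̄ = (1.33+0.00)/2 = 0.665, v̄ = (0.47+0.00)/2 = 0.235 → q = 3.2×0.665×0.235 = 0.5001 m³/s
Q = Σ q = 8.316 m³/s
= 8.316 × 3600 = 29940 m³/h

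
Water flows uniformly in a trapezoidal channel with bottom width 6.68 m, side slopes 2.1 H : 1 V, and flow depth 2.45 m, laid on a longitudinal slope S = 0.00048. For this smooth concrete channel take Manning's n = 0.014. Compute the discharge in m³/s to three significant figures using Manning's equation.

A = (b + z·y)·y = (6.68 + 2.1×2.45)×2.45 = 28.97 m²
P = b + 2y√(1+z²) = 6.68 + 2×2.45×√(1+2.1²) = 18.08 m
R = A/P = 28.97/18.08 = 1.603 m
Q = (1/n)·A·R^(2/3)·S^(1/2) = (1/0.014) × 28.97 × 1.603^(2/3) × 0.00048^(1/2) = 62.09 m³/s

62.1 m³/s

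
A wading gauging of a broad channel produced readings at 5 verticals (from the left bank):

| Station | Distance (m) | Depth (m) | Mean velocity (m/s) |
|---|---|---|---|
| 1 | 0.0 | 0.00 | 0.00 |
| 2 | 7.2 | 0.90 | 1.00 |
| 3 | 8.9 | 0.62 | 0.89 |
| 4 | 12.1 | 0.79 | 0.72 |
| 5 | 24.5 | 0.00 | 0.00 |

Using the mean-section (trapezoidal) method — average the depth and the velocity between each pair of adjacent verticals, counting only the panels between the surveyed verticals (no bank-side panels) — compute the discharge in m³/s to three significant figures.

6.42 m³/s

Panel 1-2: Δb = 7.2 m, d̄ = (0.00+0.90)/2 = 0.45, v̄ = (0.00+1.00)/2 = 0.5 → q = 7.2×0.45×0.5 = 1.620 m³/s
Panel 2-3: Δb = 1.7 m, d̄ = (0.90+0.62)/2 = 0.76, v̄ = (1.00+0.89)/2 = 0.945 → q = 1.7×0.76×0.945 = 1.221 m³/s
Panel 3-4: Δb = 3.2 m, d̄ = (0.62+0.79)/2 = 0.705, v̄ = (0.89+0.72)/2 = 0.805 → q = 3.2×0.705×0.805 = 1.816 m³/s
Panel 4-5: Δb = 12.4 m, d̄ = (0.79+0.00)/2 = 0.395, v̄ = (0.72+0.00)/2 = 0.36 → q = 12.4×0.395×0.36 = 1.763 m³/s
Q = Σ q = 6.420 m³/s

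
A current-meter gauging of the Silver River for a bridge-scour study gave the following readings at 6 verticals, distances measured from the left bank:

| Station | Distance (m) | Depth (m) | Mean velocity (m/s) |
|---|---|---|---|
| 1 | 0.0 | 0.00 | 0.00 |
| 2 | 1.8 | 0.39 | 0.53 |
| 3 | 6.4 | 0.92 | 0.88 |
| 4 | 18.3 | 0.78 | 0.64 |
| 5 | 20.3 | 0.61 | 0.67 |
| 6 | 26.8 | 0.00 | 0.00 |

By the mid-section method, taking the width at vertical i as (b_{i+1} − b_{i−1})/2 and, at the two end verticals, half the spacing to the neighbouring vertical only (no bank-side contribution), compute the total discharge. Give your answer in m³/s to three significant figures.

w_2 = (6.4 − 0.0)/2 = 3.2 m; q_2 = 0.53 × 0.39 × 3.2 = 0.6614 m³/s
w_3 = (18.3 − 1.8)/2 = 8.25 m; q_3 = 0.88 × 0.92 × 8.25 = 6.679 m³/s
w_4 = (20.3 − 6.4)/2 = 6.95 m; q_4 = 0.64 × 0.78 × 6.95 = 3.469 m³/s
w_5 = (26.8 − 18.3)/2 = 4.25 m; q_5 = 0.67 × 0.61 × 4.25 = 1.737 m³/s
Stations 1, 6 contribute zero (depth or velocity is 0).
Q = Σ qᵢ = 12.55 m³/s

12.5 m³/s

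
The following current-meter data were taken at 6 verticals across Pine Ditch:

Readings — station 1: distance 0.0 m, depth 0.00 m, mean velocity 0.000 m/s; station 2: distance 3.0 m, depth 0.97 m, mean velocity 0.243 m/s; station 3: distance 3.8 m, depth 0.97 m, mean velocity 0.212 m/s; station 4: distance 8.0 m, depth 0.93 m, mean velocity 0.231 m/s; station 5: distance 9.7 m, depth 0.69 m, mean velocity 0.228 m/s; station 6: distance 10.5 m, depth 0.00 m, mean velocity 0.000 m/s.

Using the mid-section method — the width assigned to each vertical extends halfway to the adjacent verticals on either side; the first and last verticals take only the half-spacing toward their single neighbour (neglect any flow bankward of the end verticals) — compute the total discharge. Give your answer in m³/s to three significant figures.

w_2 = (3.8 − 0.0)/2 = 1.9 m; q_2 = 0.243 × 0.97 × 1.9 = 0.4478 m³/s
w_3 = (8.0 − 3.0)/2 = 2.5 m; q_3 = 0.212 × 0.97 × 2.5 = 0.5141 m³/s
w_4 = (9.7 − 3.8)/2 = 2.95 m; q_4 = 0.231 × 0.93 × 2.95 = 0.6337 m³/s
w_5 = (10.5 − 8.0)/2 = 1.25 m; q_5 = 0.228 × 0.69 × 1.25 = 0.1967 m³/s
Stations 1, 6 contribute zero (depth or velocity is 0).
Q = Σ qᵢ = 1.792 m³/s

1.79 m³/s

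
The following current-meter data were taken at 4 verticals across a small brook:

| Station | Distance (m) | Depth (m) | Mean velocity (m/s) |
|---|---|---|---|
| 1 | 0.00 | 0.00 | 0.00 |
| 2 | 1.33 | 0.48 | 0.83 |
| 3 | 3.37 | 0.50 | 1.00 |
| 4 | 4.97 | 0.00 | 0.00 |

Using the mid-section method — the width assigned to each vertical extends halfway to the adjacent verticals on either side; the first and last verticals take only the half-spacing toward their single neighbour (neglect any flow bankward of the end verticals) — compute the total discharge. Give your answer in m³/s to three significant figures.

w_2 = (3.37 − 0.00)/2 = 1.685 m; q_2 = 0.83 × 0.48 × 1.685 = 0.6713 m³/s
w_3 = (4.97 − 1.33)/2 = 1.82 m; q_3 = 1.00 × 0.50 × 1.82 = 0.9100 m³/s
Stations 1, 4 contribute zero (depth or velocity is 0).
Q = Σ qᵢ = 1.581 m³/s

1.58 m³/s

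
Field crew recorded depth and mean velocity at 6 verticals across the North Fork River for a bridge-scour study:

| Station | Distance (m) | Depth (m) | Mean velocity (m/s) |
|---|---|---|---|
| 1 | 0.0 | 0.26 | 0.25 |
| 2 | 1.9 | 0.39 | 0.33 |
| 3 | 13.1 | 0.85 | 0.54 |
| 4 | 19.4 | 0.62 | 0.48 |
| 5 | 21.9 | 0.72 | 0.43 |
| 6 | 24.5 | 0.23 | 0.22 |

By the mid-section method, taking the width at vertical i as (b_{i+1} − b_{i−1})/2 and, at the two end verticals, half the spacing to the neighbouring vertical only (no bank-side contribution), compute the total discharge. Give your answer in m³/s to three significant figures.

w_1 = (1.9 − 0.0)/2 = 0.95 m; q_1 = 0.25 × 0.26 × 0.95 = 0.06175 m³/s
w_2 = (13.1 − 0.0)/2 = 6.55 m; q_2 = 0.33 × 0.39 × 6.55 = 0.8430 m³/s
w_3 = (19.4 − 1.9)/2 = 8.75 m; q_3 = 0.54 × 0.85 × 8.75 = 4.016 m³/s
w_4 = (21.9 − 13.1)/2 = 4.4 m; q_4 = 0.48 × 0.62 × 4.4 = 1.309 m³/s
w_5 = (24.5 − 19.4)/2 = 2.55 m; q_5 = 0.43 × 0.72 × 2.55 = 0.7895 m³/s
w_6 = (24.5 − 21.9)/2 = 1.3 m; q_6 = 0.22 × 0.23 × 1.3 = 0.06578 m³/s
Q = Σ qᵢ = 7.086 m³/s

7.09 m³/s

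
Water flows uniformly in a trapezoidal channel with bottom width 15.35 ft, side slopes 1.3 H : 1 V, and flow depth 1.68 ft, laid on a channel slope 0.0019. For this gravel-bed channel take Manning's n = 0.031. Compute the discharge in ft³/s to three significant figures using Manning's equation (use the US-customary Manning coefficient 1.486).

A = (b + z·y)·y = (15.35 + 1.3×1.68)×1.68 = 29.46 ft²
P = b + 2y√(1+z²) = 15.35 + 2×1.68×√(1+1.3²) = 20.86 ft
R = A/P = 29.46/20.86 = 1.412 ft
Q = (1.486/n)·A·R^(2/3)·S^(1/2) = (1.486/0.031) × 29.46 × 1.412^(2/3) × 0.0019^(1/2) = 77.47 ft³/s

77.5 ft³/s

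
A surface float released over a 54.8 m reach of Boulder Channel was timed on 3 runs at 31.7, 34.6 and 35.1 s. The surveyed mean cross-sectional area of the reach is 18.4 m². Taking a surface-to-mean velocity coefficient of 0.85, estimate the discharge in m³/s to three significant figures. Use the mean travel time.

25.4 m³/s

t̄ = (31.7 + 34.6 + 35.1) / 3 = 33.8 s
v_surface = L / t̄ = 54.8 / 33.8 = 1.621 m/s
v_mean = 0.85 × 1.621 = 1.378 m/s
Q = A × v_mean = 18.4 × 1.378 = 25.36 m³/s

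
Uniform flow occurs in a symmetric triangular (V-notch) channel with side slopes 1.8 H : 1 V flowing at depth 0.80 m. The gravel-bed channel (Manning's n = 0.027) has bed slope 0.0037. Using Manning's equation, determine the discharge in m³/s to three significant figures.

A = z·y² = 1.8×0.80² = 1.152 m²
P = 2y√(1+z²) = 2×0.80×√(1+1.8²) = 3.295 m
R = A/P = 1.152/3.295 = 0.3497 m
Q = (1/n)·A·R^(2/3)·S^(1/2) = (1/0.027) × 1.152 × 0.3497^(2/3) × 0.0037^(1/2) = 1.288 m³/s

1.29 m³/s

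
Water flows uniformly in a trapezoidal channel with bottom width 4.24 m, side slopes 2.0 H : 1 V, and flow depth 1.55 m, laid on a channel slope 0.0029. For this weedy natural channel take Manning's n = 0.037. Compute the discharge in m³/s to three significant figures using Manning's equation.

A = (b + z·y)·y = (4.24 + 2.0×1.55)×1.55 = 11.38 m²
P = b + 2y√(1+z²) = 4.24 + 2×1.55×√(1+2.0²) = 11.17 m
R = A/P = 11.38/11.17 = 1.018 m
Q = (1/n)·A·R^(2/3)·S^(1/2) = (1/0.037) × 11.38 × 1.018^(2/3) × 0.0029^(1/2) = 16.76 m³/s

16.8 m³/s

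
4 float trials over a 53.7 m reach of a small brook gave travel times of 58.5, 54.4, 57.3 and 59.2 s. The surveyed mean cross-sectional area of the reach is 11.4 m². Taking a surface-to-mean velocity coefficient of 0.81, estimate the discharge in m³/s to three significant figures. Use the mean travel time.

8.65 m³/s

t̄ = (58.5 + 54.4 + 57.3 + 59.2) / 4 = 57.35 s
v_surface = L / t̄ = 53.7 / 57.35 = 0.9364 m/s
v_mean = 0.81 × 0.9364 = 0.7584 m/s
Q = A × v_mean = 11.4 × 0.7584 = 8.646 m³/s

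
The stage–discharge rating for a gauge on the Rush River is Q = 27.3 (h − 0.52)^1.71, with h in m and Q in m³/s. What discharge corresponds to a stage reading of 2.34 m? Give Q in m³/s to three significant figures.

Q = 27.3 × (2.34 − 0.52)^1.71 = 27.3 × 1.82^1.71 = 76.01 m³/s

76.0 m³/s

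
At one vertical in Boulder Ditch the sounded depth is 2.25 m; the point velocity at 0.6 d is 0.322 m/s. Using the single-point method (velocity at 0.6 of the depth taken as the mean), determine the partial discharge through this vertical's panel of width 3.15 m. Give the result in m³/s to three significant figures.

2.28 m³/s

v̄ = v₀.₆ = 0.322 m/s
q = v̄ × d × w = 0.3220 × 2.25 × 3.15 = 2.282 m³/s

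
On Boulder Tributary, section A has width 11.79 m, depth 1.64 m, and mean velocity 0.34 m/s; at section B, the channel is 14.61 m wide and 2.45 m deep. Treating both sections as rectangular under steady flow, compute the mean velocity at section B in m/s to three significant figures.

Q = A₁V₁ = (11.79×1.64) × 0.34 = 6.574 m³/s
A₂ = 14.61 × 2.45 = 35.79 m²
V₂ = Q/A₂ = 6.574/35.79 = 0.1837 m/s

0.184 m/s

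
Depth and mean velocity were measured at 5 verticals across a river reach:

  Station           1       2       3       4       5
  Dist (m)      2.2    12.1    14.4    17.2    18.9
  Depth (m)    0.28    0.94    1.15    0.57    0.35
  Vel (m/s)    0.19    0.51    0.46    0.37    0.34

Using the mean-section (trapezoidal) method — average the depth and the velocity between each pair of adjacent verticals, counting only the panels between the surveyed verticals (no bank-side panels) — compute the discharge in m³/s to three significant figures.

4.56 m³/s

Panel 1-2: Δb = 9.9 m, d̄ = (0.28+0.94)/2 = 0.61, v̄ = (0.19+0.51)/2 = 0.35 → q = 9.9×0.61×0.35 = 2.114 m³/s
Panel 2-3: Δb = 2.3 m, d̄ = (0.94+1.15)/2 = 1.045, v̄ = (0.51+0.46)/2 = 0.485 → q = 2.3×1.045×0.485 = 1.166 m³/s
Panel 3-4: Δb = 2.8 m, d̄ = (1.15+0.57)/2 = 0.86, v̄ = (0.46+0.37)/2 = 0.415 → q = 2.8×0.86×0.415 = 0.9993 m³/s
Panel 4-5: Δb = 1.7 m, d̄ = (0.57+0.35)/2 = 0.46, v̄ = (0.37+0.34)/2 = 0.355 → q = 1.7×0.46×0.355 = 0.2776 m³/s
Q = Σ q = 4.556 m³/s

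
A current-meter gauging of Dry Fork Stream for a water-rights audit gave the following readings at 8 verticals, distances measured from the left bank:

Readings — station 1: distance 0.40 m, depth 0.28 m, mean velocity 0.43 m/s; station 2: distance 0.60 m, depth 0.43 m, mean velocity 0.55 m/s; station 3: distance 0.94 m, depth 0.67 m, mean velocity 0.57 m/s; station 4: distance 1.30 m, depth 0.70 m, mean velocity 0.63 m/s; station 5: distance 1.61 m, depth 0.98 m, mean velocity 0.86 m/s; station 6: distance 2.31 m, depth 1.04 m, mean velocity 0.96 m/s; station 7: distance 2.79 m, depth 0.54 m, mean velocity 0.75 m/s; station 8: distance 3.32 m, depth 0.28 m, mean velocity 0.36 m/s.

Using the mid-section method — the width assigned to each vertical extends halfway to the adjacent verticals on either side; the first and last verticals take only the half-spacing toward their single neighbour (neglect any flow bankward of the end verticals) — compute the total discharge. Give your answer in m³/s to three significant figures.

w_1 = (0.60 − 0.40)/2 = 0.1 m; q_1 = 0.43 × 0.28 × 0.1 = 0.01204 m³/s
w_2 = (0.94 − 0.40)/2 = 0.27 m; q_2 = 0.55 × 0.43 × 0.27 = 0.06386 m³/s
w_3 = (1.30 − 0.60)/2 = 0.35 m; q_3 = 0.57 × 0.67 × 0.35 = 0.1337 m³/s
w_4 = (1.61 − 0.94)/2 = 0.335 m; q_4 = 0.63 × 0.70 × 0.335 = 0.1477 m³/s
w_5 = (2.31 − 1.30)/2 = 0.505 m; q_5 = 0.86 × 0.98 × 0.505 = 0.4256 m³/s
w_6 = (2.79 − 1.61)/2 = 0.59 m; q_6 = 0.96 × 1.04 × 0.59 = 0.5891 m³/s
w_7 = (3.32 − 2.31)/2 = 0.505 m; q_7 = 0.75 × 0.54 × 0.505 = 0.2045 m³/s
w_8 = (3.32 − 2.79)/2 = 0.265 m; q_8 = 0.36 × 0.28 × 0.265 = 0.02671 m³/s
Q = Σ qᵢ = 1.603 m³/s

1.60 m³/s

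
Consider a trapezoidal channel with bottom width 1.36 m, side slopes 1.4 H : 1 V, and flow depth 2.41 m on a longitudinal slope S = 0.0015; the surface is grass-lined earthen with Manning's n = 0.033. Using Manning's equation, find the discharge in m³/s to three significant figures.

A = (b + z·y)·y = (1.36 + 1.4×2.41)×2.41 = 11.41 m²
P = b + 2y√(1+z²) = 1.36 + 2×2.41×√(1+1.4²) = 9.653 m
R = A/P = 11.41/9.653 = 1.182 m
Q = (1/n)·A·R^(2/3)·S^(1/2) = (1/0.033) × 11.41 × 1.182^(2/3) × 0.0015^(1/2) = 14.97 m³/s

15.0 m³/s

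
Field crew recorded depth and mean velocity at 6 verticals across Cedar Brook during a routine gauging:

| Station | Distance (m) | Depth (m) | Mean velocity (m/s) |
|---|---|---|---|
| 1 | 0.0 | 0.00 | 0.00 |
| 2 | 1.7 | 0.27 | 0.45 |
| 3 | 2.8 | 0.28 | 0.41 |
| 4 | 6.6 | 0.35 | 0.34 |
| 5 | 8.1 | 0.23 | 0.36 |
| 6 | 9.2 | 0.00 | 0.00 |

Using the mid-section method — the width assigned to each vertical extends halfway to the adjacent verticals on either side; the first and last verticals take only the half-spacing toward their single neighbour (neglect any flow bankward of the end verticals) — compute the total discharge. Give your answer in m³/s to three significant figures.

w_2 = (2.8 − 0.0)/2 = 1.4 m; q_2 = 0.45 × 0.27 × 1.4 = 0.1701 m³/s
w_3 = (6.6 − 1.7)/2 = 2.45 m; q_3 = 0.41 × 0.28 × 2.45 = 0.2813 m³/s
w_4 = (8.1 − 2.8)/2 = 2.65 m; q_4 = 0.34 × 0.35 × 2.65 = 0.3154 m³/s
w_5 = (9.2 − 6.6)/2 = 1.3 m; q_5 = 0.36 × 0.23 × 1.3 = 0.1076 m³/s
Stations 1, 6 contribute zero (depth or velocity is 0).
Q = Σ qᵢ = 0.8744 m³/s

0.874 m³/s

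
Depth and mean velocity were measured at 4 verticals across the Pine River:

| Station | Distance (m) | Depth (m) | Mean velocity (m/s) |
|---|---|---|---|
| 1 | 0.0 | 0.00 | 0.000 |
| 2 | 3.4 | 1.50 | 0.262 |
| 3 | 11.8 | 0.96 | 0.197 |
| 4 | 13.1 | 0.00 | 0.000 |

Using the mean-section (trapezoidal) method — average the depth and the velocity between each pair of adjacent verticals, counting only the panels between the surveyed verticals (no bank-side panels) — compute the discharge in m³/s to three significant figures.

2.77 m³/s

Panel 1-2: Δb = 3.4 m, d̄ = (0.00+1.50)/2 = 0.75, v̄ = (0.000+0.262)/2 = 0.131 → q = 3.4×0.75×0.131 = 0.3341 m³/s
Panel 2-3: Δb = 8.4 m, d̄ = (1.50+0.96)/2 = 1.23, v̄ = (0.262+0.197)/2 = 0.2295 → q = 8.4×1.23×0.2295 = 2.371 m³/s
Panel 3-4: Δb = 1.3 m, d̄ = (0.96+0.00)/2 = 0.48, v̄ = (0.197+0.000)/2 = 0.0985 → q = 1.3×0.48×0.0985 = 0.06146 m³/s
Q = Σ q = 2.767 m³/s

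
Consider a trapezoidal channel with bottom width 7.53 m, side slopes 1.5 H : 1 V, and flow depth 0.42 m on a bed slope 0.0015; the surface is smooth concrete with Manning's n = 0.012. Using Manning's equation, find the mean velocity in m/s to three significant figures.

1.69 m/s

A = (b + z·y)·y = (7.53 + 1.5×0.42)×0.42 = 3.427 m²
P = b + 2y√(1+z²) = 7.53 + 2×0.42×√(1+1.5²) = 9.044 m
R = A/P = 3.427/9.044 = 0.3789 m
Q = (1/n)·A·R^(2/3)·S^(1/2) = (1/0.012) × 3.427 × 0.3789^(2/3) × 0.0015^(1/2) = 5.792 m³/s
V = Q/A = 5.792/3.427 = 1.690 m/s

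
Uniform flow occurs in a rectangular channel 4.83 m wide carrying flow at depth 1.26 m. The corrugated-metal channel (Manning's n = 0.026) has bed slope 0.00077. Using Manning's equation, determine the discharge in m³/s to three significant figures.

5.73 m³/s

A = b·y = 4.83 × 1.26 = 6.086 m²
P = b + 2y = 4.83 + 2×1.26 = 7.350 m
R = A/P = 6.086/7.350 = 0.8280 m
Q = (1/n)·A·R^(2/3)·S^(1/2) = (1/0.026) × 6.086 × 0.8280^(2/3) × 0.00077^(1/2) = 5.727 m³/s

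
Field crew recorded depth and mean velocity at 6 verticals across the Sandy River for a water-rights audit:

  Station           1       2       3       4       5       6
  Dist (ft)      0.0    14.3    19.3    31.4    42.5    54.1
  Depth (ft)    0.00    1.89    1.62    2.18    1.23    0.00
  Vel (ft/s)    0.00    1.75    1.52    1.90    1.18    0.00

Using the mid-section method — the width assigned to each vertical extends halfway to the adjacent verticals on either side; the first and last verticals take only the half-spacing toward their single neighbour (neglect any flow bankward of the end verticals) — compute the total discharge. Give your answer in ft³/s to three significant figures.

w_2 = (19.3 − 0.0)/2 = 9.65 ft; q_2 = 1.75 × 1.89 × 9.65 = 31.92 ft³/s
w_3 = (31.4 − 14.3)/2 = 8.55 ft; q_3 = 1.52 × 1.62 × 8.55 = 21.05 ft³/s
w_4 = (42.5 − 19.3)/2 = 11.6 ft; q_4 = 1.90 × 2.18 × 11.6 = 48.05 ft³/s
w_5 = (54.1 − 31.4)/2 = 11.35 ft; q_5 = 1.18 × 1.23 × 11.35 = 16.47 ft³/s
Stations 1, 6 contribute zero (depth or velocity is 0).
Q = Σ qᵢ = 117.5 ft³/s

117 ft³/s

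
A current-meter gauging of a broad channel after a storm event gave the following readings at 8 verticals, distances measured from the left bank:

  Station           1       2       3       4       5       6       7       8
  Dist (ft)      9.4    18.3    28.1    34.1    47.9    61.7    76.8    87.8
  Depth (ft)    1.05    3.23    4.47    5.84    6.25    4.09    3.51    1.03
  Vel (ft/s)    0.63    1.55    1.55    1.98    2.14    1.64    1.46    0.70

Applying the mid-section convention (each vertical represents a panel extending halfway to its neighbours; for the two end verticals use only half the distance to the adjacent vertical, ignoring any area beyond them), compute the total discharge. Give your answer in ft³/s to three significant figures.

w_1 = (18.3 − 9.4)/2 = 4.45 ft; q_1 = 0.63 × 1.05 × 4.45 = 2.944 ft³/s
w_2 = (28.1 − 9.4)/2 = 9.35 ft; q_2 = 1.55 × 3.23 × 9.35 = 46.81 ft³/s
w_3 = (34.1 − 18.3)/2 = 7.9 ft; q_3 = 1.55 × 4.47 × 7.9 = 54.74 ft³/s
w_4 = (47.9 − 28.1)/2 = 9.9 ft; q_4 = 1.98 × 5.84 × 9.9 = 114.5 ft³/s
w_5 = (61.7 − 34.1)/2 = 13.8 ft; q_5 = 2.14 × 6.25 × 13.8 = 184.6 ft³/s
w_6 = (76.8 − 47.9)/2 = 14.45 ft; q_6 = 1.64 × 4.09 × 14.45 = 96.92 ft³/s
w_7 = (87.8 − 61.7)/2 = 13.05 ft; q_7 = 1.46 × 3.51 × 13.05 = 66.88 ft³/s
w_8 = (87.8 − 76.8)/2 = 5.5 ft; q_8 = 0.70 × 1.03 × 5.5 = 3.966 ft³/s
Q = Σ qᵢ = 571.3 ft³/s

571 ft³/s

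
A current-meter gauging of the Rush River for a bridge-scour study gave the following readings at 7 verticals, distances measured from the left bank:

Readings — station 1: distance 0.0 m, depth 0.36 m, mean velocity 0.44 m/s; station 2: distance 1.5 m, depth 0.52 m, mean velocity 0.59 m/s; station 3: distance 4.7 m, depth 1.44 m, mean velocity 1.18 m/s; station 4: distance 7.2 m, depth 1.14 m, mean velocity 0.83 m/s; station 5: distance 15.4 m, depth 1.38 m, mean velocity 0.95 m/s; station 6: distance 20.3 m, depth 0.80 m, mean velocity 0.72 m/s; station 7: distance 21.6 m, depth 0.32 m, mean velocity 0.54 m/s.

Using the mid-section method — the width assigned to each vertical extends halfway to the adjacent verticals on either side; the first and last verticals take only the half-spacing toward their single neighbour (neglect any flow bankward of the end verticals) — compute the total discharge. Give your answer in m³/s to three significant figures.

w_1 = (1.5 − 0.0)/2 = 0.75 m; q_1 = 0.44 × 0.36 × 0.75 = 0.1188 m³/s
w_2 = (4.7 − 0.0)/2 = 2.35 m; q_2 = 0.59 × 0.52 × 2.35 = 0.7210 m³/s
w_3 = (7.2 − 1.5)/2 = 2.85 m; q_3 = 1.18 × 1.44 × 2.85 = 4.843 m³/s
w_4 = (15.4 − 4.7)/2 = 5.35 m; q_4 = 0.83 × 1.14 × 5.35 = 5.062 m³/s
w_5 = (20.3 − 7.2)/2 = 6.55 m; q_5 = 0.95 × 1.38 × 6.55 = 8.587 m³/s
w_6 = (21.6 − 15.4)/2 = 3.1 m; q_6 = 0.72 × 0.80 × 3.1 = 1.786 m³/s
w_7 = (21.6 − 20.3)/2 = 0.65 m; q_7 = 0.54 × 0.32 × 0.65 = 0.1123 m³/s
Q = Σ qᵢ = 21.23 m³/s

21.2 m³/s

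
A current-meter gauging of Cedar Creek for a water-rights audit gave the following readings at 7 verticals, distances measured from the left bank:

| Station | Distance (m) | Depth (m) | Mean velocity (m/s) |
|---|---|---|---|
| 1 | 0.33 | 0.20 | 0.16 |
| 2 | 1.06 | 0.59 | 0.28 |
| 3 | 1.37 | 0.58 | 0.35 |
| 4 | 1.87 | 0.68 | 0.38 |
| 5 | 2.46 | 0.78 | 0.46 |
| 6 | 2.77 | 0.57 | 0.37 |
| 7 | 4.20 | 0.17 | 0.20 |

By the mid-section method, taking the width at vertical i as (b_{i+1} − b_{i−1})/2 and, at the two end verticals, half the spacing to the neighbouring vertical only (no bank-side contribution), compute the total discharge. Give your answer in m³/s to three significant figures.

0.690 m³/s

w_1 = (1.06 − 0.33)/2 = 0.365 m; q_1 = 0.16 × 0.20 × 0.365 = 0.01168 m³/s
w_2 = (1.37 − 0.33)/2 = 0.52 m; q_2 = 0.28 × 0.59 × 0.52 = 0.08590 m³/s
w_3 = (1.87 − 1.06)/2 = 0.405 m; q_3 = 0.35 × 0.58 × 0.405 = 0.08222 m³/s
w_4 = (2.46 − 1.37)/2 = 0.545 m; q_4 = 0.38 × 0.68 × 0.545 = 0.1408 m³/s
w_5 = (2.77 − 1.87)/2 = 0.45 m; q_5 = 0.46 × 0.78 × 0.45 = 0.1615 m³/s
w_6 = (4.20 − 2.46)/2 = 0.87 m; q_6 = 0.37 × 0.57 × 0.87 = 0.1835 m³/s
w_7 = (4.20 − 2.77)/2 = 0.715 m; q_7 = 0.20 × 0.17 × 0.715 = 0.02431 m³/s
Q = Σ qᵢ = 0.6899 m³/s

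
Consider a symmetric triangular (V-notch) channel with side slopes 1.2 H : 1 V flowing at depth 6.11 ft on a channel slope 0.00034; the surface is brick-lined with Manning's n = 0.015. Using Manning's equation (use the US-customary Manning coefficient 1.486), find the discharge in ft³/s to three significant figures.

A = z·y² = 1.2×6.11² = 44.80 ft²
P = 2y√(1+z²) = 2×6.11×√(1+1.2²) = 19.09 ft
R = A/P = 44.80/19.09 = 2.347 ft
Q = (1.486/n)·A·R^(2/3)·S^(1/2) = (1.486/0.015) × 44.80 × 2.347^(2/3) × 0.00034^(1/2) = 144.5 ft³/s

145 ft³/s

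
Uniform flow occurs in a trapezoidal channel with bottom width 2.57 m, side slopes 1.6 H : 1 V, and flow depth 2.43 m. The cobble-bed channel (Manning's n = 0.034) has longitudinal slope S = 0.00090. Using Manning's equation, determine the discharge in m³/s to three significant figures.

A = (b + z·y)·y = (2.57 + 1.6×2.43)×2.43 = 15.69 m²
P = b + 2y√(1+z²) = 2.57 + 2×2.43×√(1+1.6²) = 11.74 m
R = A/P = 15.69/11.74 = 1.337 m
Q = (1/n)·A·R^(2/3)·S^(1/2) = (1/0.034) × 15.69 × 1.337^(2/3) × 0.00090^(1/2) = 16.80 m³/s

16.8 m³/s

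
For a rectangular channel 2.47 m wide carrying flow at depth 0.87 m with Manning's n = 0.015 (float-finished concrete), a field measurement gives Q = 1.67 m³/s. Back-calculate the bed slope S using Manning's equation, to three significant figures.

0.000333

A = b·y = 2.47 × 0.87 = 2.149 m²
P = b + 2y = 2.47 + 2×0.87 = 4.210 m
R = A/P = 2.149/4.210 = 0.5104 m
S = (Q·n / (1·A·R^(2/3)))² = (1.67×0.015 / (1×2.149×0.6387))² = 0.0003331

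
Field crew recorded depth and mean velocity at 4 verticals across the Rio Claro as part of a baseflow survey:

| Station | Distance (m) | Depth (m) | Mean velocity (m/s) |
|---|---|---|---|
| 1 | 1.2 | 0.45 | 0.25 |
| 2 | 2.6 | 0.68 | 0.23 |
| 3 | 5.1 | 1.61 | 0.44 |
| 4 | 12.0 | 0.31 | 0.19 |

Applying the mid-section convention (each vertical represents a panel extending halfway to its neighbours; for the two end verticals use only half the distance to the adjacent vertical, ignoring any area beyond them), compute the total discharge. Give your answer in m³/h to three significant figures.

w_1 = (2.6 − 1.2)/2 = 0.7 m; q_1 = 0.25 × 0.45 × 0.7 = 0.07875 m³/s
w_2 = (5.1 − 1.2)/2 = 1.95 m; q_2 = 0.23 × 0.68 × 1.95 = 0.3050 m³/s
w_3 = (12.0 − 2.6)/2 = 4.7 m; q_3 = 0.44 × 1.61 × 4.7 = 3.329 m³/s
w_4 = (12.0 − 5.1)/2 = 3.45 m; q_4 = 0.19 × 0.31 × 3.45 = 0.2032 m³/s
Q = Σ qᵢ = 3.916 m³/s
= 3.916 × 3600 = 14100 m³/h

14100 m³/h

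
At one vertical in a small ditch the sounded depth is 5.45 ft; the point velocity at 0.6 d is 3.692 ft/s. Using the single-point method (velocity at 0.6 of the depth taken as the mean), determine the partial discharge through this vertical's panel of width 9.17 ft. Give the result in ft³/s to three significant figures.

v̄ = v₀.₆ = 3.692 ft/s
q = v̄ × d × w = 3.692 × 5.45 × 9.17 = 184.5 ft³/s

185 ft³/s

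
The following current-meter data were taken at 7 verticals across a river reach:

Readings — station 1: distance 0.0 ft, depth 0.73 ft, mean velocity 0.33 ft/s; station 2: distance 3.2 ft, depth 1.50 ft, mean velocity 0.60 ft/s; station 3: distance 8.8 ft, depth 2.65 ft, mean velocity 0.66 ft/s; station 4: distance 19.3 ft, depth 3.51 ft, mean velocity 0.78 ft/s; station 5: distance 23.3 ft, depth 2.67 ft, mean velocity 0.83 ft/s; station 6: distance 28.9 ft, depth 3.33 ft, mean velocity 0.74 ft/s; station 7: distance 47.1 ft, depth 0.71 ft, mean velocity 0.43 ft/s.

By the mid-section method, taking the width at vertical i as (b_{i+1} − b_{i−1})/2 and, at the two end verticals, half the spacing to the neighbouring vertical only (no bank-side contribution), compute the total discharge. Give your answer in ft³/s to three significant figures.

81.0 ft³/s

w_1 = (3.2 − 0.0)/2 = 1.6 ft; q_1 = 0.33 × 0.73 × 1.6 = 0.3854 ft³/s
w_2 = (8.8 − 0.0)/2 = 4.4 ft; q_2 = 0.60 × 1.50 × 4.4 = 3.960 ft³/s
w_3 = (19.3 − 3.2)/2 = 8.05 ft; q_3 = 0.66 × 2.65 × 8.05 = 14.08 ft³/s
w_4 = (23.3 − 8.8)/2 = 7.25 ft; q_4 = 0.78 × 3.51 × 7.25 = 19.85 ft³/s
w_5 = (28.9 − 19.3)/2 = 4.8 ft; q_5 = 0.83 × 2.67 × 4.8 = 10.64 ft³/s
w_6 = (47.1 − 23.3)/2 = 11.9 ft; q_6 = 0.74 × 3.33 × 11.9 = 29.32 ft³/s
w_7 = (47.1 − 28.9)/2 = 9.1 ft; q_7 = 0.43 × 0.71 × 9.1 = 2.778 ft³/s
Q = Σ qᵢ = 81.01 ft³/s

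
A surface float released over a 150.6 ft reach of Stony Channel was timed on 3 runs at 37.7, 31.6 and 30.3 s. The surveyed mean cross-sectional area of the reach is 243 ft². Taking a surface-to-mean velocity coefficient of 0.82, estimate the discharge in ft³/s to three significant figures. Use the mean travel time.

t̄ = (37.7 + 31.6 + 30.3) / 3 = 33.2 s
v_surface = L / t̄ = 150.6 / 33.2 = 4.536 ft/s
v_mean = 0.82 × 4.536 = 3.720 ft/s
Q = A × v_mean = 243 × 3.720 = 903.9 ft³/s

904 ft³/s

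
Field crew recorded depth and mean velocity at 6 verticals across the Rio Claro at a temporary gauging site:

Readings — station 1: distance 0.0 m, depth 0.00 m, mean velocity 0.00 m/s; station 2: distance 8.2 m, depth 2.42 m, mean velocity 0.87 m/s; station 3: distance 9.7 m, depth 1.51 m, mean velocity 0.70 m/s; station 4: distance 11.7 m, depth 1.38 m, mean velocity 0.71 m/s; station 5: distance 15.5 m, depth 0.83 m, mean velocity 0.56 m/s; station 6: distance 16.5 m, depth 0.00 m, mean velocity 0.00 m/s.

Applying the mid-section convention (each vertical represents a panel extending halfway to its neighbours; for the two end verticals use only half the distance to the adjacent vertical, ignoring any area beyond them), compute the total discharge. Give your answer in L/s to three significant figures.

w_2 = (9.7 − 0.0)/2 = 4.85 m; q_2 = 0.87 × 2.42 × 4.85 = 10.21 m³/s
w_3 = (11.7 − 8.2)/2 = 1.75 m; q_3 = 0.70 × 1.51 × 1.75 = 1.850 m³/s
w_4 = (15.5 − 9.7)/2 = 2.9 m; q_4 = 0.71 × 1.38 × 2.9 = 2.841 m³/s
w_5 = (16.5 − 11.7)/2 = 2.4 m; q_5 = 0.56 × 0.83 × 2.4 = 1.116 m³/s
Stations 1, 6 contribute zero (depth or velocity is 0).
Q = Σ qᵢ = 16.02 m³/s
= 16.02 × 1000 = 16020 L/s

16000 L/s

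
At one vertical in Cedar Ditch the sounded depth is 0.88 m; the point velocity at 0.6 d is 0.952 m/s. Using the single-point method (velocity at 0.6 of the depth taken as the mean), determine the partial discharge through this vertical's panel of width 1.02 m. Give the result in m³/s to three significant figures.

v̄ = v₀.₆ = 0.952 m/s
q = v̄ × d × w = 0.9520 × 0.88 × 1.02 = 0.8545 m³/s

0.855 m³/s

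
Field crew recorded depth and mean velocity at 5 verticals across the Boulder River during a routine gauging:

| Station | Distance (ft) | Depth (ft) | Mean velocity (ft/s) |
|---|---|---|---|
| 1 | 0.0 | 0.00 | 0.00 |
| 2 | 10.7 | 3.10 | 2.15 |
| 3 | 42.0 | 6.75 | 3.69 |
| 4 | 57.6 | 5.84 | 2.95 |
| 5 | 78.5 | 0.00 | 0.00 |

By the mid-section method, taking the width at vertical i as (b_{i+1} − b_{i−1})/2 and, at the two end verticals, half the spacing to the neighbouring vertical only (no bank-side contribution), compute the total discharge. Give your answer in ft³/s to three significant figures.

w_2 = (42.0 − 0.0)/2 = 21 ft; q_2 = 2.15 × 3.10 × 21 = 140.0 ft³/s
w_3 = (57.6 − 10.7)/2 = 23.45 ft; q_3 = 3.69 × 6.75 × 23.45 = 584.1 ft³/s
w_4 = (78.5 − 42.0)/2 = 18.25 ft; q_4 = 2.95 × 5.84 × 18.25 = 314.4 ft³/s
Stations 1, 5 contribute zero (depth or velocity is 0).
Q = Σ qᵢ = 1038 ft³/s

1040 ft³/s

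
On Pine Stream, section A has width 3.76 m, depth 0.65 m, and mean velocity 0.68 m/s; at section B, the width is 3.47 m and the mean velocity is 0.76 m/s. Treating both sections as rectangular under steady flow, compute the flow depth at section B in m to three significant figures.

Q = A₁V₁ = (3.76×0.65) × 0.68 = 1.662 m³/s
d₂ = Q/(b₂ V₂) = 1.662/(3.47×0.76) = 0.6302 m

0.630 m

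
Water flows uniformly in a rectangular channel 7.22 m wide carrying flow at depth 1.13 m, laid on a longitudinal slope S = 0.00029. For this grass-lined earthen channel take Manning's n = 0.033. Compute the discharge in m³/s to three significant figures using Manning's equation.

3.81 m³/s

A = b·y = 7.22 × 1.13 = 8.159 m²
P = b + 2y = 7.22 + 2×1.13 = 9.480 m
R = A/P = 8.159/9.480 = 0.8606 m
Q = (1/n)·A·R^(2/3)·S^(1/2) = (1/0.033) × 8.159 × 0.8606^(2/3) × 0.00029^(1/2) = 3.809 m³/s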